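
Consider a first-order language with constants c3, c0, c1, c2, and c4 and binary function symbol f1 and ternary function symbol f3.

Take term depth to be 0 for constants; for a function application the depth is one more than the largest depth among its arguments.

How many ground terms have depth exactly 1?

Write N_k for the number of ground terms of depth ≤ k. A term of depth ≤ k is either a constant or a function symbol applied to arguments of depth ≤ k−1, so N_k = 5 + N_{k-1}^2 + N_{k-1}^3.
N_0 = 5
N_1 = 5 + 5^2 + 5^3 = 155
Terms of depth exactly 1: N_1 − N_0 = 155 − 5 = 150.

150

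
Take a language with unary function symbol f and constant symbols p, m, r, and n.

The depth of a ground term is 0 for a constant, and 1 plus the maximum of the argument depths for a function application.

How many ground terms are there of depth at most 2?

12

Write N_k for the number of ground terms of depth ≤ k. A term of depth ≤ k is either a constant or a function symbol applied to arguments of depth ≤ k−1, so N_k = 4 + N_{k-1}.
N_0 = 4
N_1 = 4 + 4 = 8
N_2 = 4 + 8 = 12
Explicitly: p, m, r, n, f(p), f(m), f(r), f(n), f(f(p)), f(f(m)), f(f(r)), f(f(n)).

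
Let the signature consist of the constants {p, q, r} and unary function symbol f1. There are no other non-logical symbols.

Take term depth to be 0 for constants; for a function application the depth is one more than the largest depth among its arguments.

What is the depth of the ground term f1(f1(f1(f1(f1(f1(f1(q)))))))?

7

depth(f1(q)) = 1 + depth(q) = 1 + 0 = 1
depth(f1(f1(q))) = 1 + depth(f1(q)) = 1 + 1 = 2
depth(f1(f1(f1(q)))) = 1 + depth(f1(f1(q))) = 1 + 2 = 3
depth(f1(f1(f1(f1(q))))) = 1 + depth(f1(f1(f1(q)))) = 1 + 3 = 4
depth(f1(f1(f1(f1(f1(q)))))) = 1 + depth(f1(f1(f1(f1(q))))) = 1 + 4 = 5
depth(f1(f1(f1(f1(f1(f1(q))))))) = 1 + depth(f1(f1(f1(f1(f1(q)))))) = 1 + 5 = 6
depth(f1(f1(f1(f1(f1(f1(f1(q)))))))) = 1 + depth(f1(f1(f1(f1(f1(f1(q))))))) = 1 + 6 = 7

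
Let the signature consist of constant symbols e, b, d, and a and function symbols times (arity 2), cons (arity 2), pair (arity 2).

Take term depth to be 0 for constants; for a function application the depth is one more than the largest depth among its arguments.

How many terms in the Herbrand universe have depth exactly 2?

Write N_k for the number of ground terms of depth ≤ k. A term of depth ≤ k is either a constant or a function symbol applied to arguments of depth ≤ k−1, so N_k = 4 + N_{k-1}^2 + N_{k-1}^2 + N_{k-1}^2.
N_0 = 4
N_1 = 4 + 4^2 + 4^2 + 4^2 = 52
N_2 = 4 + 52^2 + 52^2 + 52^2 = 8116
Terms of depth exactly 2: N_2 − N_1 = 8116 − 52 = 8064.

8064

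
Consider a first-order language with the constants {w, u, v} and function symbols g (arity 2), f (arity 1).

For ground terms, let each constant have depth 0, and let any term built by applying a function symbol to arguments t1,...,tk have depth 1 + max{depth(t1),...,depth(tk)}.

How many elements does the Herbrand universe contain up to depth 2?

Write N_k for the number of ground terms of depth ≤ k. A term of depth ≤ k is either a constant or a function symbol applied to arguments of depth ≤ k−1, so N_k = 3 + N_{k-1}^2 + N_{k-1}.
N_0 = 3
N_1 = 3 + 3^2 + 3 = 15
N_2 = 3 + 15^2 + 15 = 243

243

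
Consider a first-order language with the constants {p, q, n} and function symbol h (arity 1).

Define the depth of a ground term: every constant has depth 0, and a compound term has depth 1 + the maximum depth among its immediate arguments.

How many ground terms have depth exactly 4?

3

If N_k denotes the number of depth-≤k ground terms, the 3 constants give N_0 = 3, and each function symbol of arity r contributes N_{k-1}^r new terms at level k: N_k = 3 + N_{k-1}.
N_0 = 3
N_1 = 3 + 3 = 6
N_2 = 3 + 6 = 9
N_3 = 3 + 9 = 12
N_4 = 3 + 12 = 15
Terms of depth exactly 4: N_4 − N_3 = 15 − 12 = 3.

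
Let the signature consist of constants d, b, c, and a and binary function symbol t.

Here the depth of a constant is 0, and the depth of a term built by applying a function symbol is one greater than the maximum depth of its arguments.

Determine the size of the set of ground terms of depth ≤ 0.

4

Let N_k = |{terms of depth ≤ k}|. Then N_0 = 4 and N_k = 4 + N_{k-1}^2 for k ≥ 1 (one summand per function symbol, arity giving the exponent).
N_0 = 4
Explicitly: d, b, c, a.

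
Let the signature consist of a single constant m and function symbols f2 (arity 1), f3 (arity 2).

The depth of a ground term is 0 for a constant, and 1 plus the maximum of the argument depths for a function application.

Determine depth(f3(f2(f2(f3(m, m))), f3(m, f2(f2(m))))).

4

depth(f3(m, m)) = 1 + max(0, 0) = 1
depth(f2(f3(m, m))) = 1 + depth(f3(m, m)) = 1 + 1 = 2
depth(f2(f2(f3(m, m)))) = 1 + depth(f2(f3(m, m))) = 1 + 2 = 3
depth(f2(m)) = 1 + depth(m) = 1 + 0 = 1
depth(f2(f2(m))) = 1 + depth(f2(m)) = 1 + 1 = 2
depth(f3(m, f2(f2(m)))) = 1 + max(0, 2) = 3
depth(f3(f2(f2(f3(m, m))), f3(m, f2(f2(m))))) = 1 + max(3, 3) = 4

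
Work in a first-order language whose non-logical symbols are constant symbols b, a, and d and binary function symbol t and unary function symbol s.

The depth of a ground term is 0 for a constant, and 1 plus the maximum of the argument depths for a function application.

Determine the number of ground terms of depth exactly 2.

228

Count level by level. With function symbols t/2, s/1, the terms of depth ≤ k are the 3 constants together with each function applied to depth-≤(k−1) tuples, so N_k = 3 + N_{k-1}^2 + N_{k-1}.
N_0 = 3
N_1 = 3 + 3^2 + 3 = 15
N_2 = 3 + 15^2 + 15 = 243
Terms of depth exactly 2: N_2 − N_1 = 243 − 15 = 228.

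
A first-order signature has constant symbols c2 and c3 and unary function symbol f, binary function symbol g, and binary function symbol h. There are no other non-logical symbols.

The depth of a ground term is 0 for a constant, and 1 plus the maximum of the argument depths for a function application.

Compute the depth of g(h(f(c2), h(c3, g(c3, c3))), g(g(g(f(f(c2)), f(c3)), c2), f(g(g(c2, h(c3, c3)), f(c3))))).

6

depth(f(c2)) = 1 + depth(c2) = 1 + 0 = 1
depth(g(c3, c3)) = 1 + max(0, 0) = 1
depth(h(c3, g(c3, c3))) = 1 + max(0, 1) = 2
depth(h(f(c2), h(c3, g(c3, c3)))) = 1 + max(1, 2) = 3
depth(f(f(c2))) = 1 + depth(f(c2)) = 1 + 1 = 2
depth(f(c3)) = 1 + depth(c3) = 1 + 0 = 1
depth(g(f(f(c2)), f(c3))) = 1 + max(2, 1) = 3
depth(g(g(f(f(c2)), f(c3)), c2)) = 1 + max(3, 0) = 4
depth(h(c3, c3)) = 1 + max(0, 0) = 1
depth(g(c2, h(c3, c3))) = 1 + max(0, 1) = 2
depth(g(g(c2, h(c3, c3)), f(c3))) = 1 + max(2, 1) = 3
depth(f(g(g(c2, h(c3, c3)), f(c3)))) = 1 + depth(g(g(c2, h(c3, c3)), f(c3))) = 1 + 3 = 4
depth(g(g(g(f(f(c2)), f(c3)), c2), f(g(g(c2, h(c3, c3)), f(c3))))) = 1 + max(4, 4) = 5
depth(g(h(f(c2), h(c3, g(c3, c3))), g(g(g(f(f(c2)), f(c3)), c2), f(g(g(c2, h(c3, c3)), f(c3)))))) = 1 + max(3, 5) = 6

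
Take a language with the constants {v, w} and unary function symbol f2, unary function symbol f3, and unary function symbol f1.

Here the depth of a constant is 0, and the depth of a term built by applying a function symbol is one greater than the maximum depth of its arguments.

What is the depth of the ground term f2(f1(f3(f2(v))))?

4

depth(f2(v)) = 1 + depth(v) = 1 + 0 = 1
depth(f3(f2(v))) = 1 + depth(f2(v)) = 1 + 1 = 2
depth(f1(f3(f2(v)))) = 1 + depth(f3(f2(v))) = 1 + 2 = 3
depth(f2(f1(f3(f2(v))))) = 1 + depth(f1(f3(f2(v)))) = 1 + 3 = 4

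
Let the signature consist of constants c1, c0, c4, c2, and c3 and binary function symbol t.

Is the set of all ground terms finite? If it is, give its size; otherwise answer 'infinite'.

infinite

The signature has at least one function symbol (t, arity 2) and at least one constant (c1).
Iterating t gives infinitely many distinct ground terms: c1, t(c1, c1), t(t(c1, c1), t(c1, c1)), ...
So the Herbrand universe is infinite.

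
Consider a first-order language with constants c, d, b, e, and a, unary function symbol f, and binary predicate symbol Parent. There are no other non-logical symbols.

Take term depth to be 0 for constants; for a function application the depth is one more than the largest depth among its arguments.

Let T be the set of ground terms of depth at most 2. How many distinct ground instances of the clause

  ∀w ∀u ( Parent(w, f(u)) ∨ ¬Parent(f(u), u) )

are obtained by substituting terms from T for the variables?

Ground terms of depth ≤ 2:
  Let N_k count ground terms of depth at most k. Each non-constant term of depth ≤ k is some function symbol applied to depth-≤(k−1) arguments, giving N_k = 5 + N_{k-1}.
  N_0 = 5
  N_1 = 5 + 5 = 10
  N_2 = 5 + 10 = 15
So there are 15 ground terms available for substitution.
The clause has 2 distinct variables (w, u), each appearing in the body. In the free term algebra distinct substitutions yield syntactically distinct ground instances.
Number of ground instances = 15^2 = 225.

225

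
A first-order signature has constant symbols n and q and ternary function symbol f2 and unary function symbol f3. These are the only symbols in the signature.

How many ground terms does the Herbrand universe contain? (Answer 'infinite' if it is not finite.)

infinite

The signature has at least one function symbol (f2, arity 3) and at least one constant (n).
Iterating f2 gives infinitely many distinct ground terms: n, f2(n, n, n), f2(f2(n, n, n), f2(n, n, n), f2(n, n, n)), ...
So the Herbrand universe is infinite.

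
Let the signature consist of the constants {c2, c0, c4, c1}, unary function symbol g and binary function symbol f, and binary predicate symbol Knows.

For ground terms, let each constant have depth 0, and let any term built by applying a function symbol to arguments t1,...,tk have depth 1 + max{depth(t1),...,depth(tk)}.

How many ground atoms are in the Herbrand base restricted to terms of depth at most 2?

First count ground terms of depth ≤ 2.
Let N_k = |{terms of depth ≤ k}|. Then N_0 = 4 and N_k = 4 + N_{k-1} + N_{k-1}^2 for k ≥ 1 (one summand per function symbol, arity giving the exponent).
N_0 = 4
N_1 = 4 + 4 + 4^2 = 24
N_2 = 4 + 24 + 24^2 = 604
So |H| = 604.
Ground atoms are formed by filling each argument slot of a predicate with a term from H, so an r-ary predicate gives |H|^r atoms:
  Knows: 604^2 = 364816
Total ground atoms: 364816.

364816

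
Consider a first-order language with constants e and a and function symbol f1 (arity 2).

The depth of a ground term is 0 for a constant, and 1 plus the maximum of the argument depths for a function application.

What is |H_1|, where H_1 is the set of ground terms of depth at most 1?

Write N_k for the number of ground terms of depth ≤ k. A term of depth ≤ k is either a constant or a function symbol applied to arguments of depth ≤ k−1, so N_k = 2 + N_{k-1}^2.
N_0 = 2
N_1 = 2 + 2^2 = 6
Explicitly: e, a, f1(e, e), f1(e, a), f1(a, e), f1(a, a).

6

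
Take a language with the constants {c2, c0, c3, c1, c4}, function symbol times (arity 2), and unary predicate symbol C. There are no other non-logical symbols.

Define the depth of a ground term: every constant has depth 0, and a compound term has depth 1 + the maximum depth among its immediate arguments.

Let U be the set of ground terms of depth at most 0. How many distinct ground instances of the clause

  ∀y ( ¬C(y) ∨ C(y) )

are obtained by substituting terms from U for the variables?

5

Ground terms of depth ≤ 0:
  Count level by level. With function symbols times/2, the terms of depth ≤ k are the 5 constants together with each function applied to depth-≤(k−1) tuples, so N_k = 5 + N_{k-1}^2.
  N_0 = 5
  Explicitly: c2, c0, c3, c1, c4.
So there are 5 ground terms available for substitution.
There is 1 variable to instantiate (y),  occurring in at least one literal, so different choices give different ground instances.
Number of ground instances = 5.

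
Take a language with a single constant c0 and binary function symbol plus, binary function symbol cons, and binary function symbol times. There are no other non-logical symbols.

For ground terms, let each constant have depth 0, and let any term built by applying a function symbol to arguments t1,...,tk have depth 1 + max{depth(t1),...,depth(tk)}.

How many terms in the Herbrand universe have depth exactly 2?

45

Let N_k = |{terms of depth ≤ k}|. Then N_0 = 1 and N_k = 1 + N_{k-1}^2 + N_{k-1}^2 + N_{k-1}^2 for k ≥ 1 (one summand per function symbol, arity giving the exponent).
N_0 = 1
N_1 = 1 + 1^2 + 1^2 + 1^2 = 4
N_2 = 1 + 4^2 + 4^2 + 4^2 = 49
Terms of depth exactly 2: N_2 − N_1 = 49 − 4 = 45.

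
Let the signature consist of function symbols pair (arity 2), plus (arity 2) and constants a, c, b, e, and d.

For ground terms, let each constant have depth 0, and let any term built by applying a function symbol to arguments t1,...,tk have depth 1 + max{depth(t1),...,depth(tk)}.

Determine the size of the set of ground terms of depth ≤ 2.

6055

If N_k denotes the number of depth-≤k ground terms, the 5 constants give N_0 = 5, and each function symbol of arity r contributes N_{k-1}^r new terms at level k: N_k = 5 + N_{k-1}^2 + N_{k-1}^2.
N_0 = 5
N_1 = 5 + 5^2 + 5^2 = 55
N_2 = 5 + 55^2 + 55^2 = 6055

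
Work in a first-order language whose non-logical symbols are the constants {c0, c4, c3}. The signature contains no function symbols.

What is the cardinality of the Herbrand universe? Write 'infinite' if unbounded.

3

There are no function symbols, so every ground term is one of the 3 constants.
The Herbrand universe is {c0, c4, c3}, which is finite with 3 elements.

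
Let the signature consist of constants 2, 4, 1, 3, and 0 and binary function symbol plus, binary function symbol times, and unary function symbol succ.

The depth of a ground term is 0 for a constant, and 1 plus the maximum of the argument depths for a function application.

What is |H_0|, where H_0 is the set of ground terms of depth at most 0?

5

Let N_k count ground terms of depth at most k. Each non-constant term of depth ≤ k is some function symbol applied to depth-≤(k−1) arguments, giving N_k = 5 + N_{k-1}^2 + N_{k-1}^2 + N_{k-1}.
N_0 = 5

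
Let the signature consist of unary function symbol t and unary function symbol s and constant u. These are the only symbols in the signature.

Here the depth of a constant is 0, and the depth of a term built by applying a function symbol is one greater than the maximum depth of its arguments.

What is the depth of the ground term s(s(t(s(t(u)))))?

5

depth(t(u)) = 1 + depth(u) = 1 + 0 = 1
depth(s(t(u))) = 1 + depth(t(u)) = 1 + 1 = 2
depth(t(s(t(u)))) = 1 + depth(s(t(u))) = 1 + 2 = 3
depth(s(t(s(t(u))))) = 1 + depth(t(s(t(u)))) = 1 + 3 = 4
depth(s(s(t(s(t(u)))))) = 1 + depth(s(t(s(t(u))))) = 1 + 4 = 5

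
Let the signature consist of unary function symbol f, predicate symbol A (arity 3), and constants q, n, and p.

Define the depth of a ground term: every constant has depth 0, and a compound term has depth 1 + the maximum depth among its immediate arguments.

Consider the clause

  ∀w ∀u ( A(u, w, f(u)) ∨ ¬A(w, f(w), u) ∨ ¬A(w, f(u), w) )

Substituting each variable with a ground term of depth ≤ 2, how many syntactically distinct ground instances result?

Ground terms of depth ≤ 2:
  Let N_k = |{terms of depth ≤ k}|. Then N_0 = 3 and N_k = 3 + N_{k-1} for k ≥ 1 (one summand per function symbol, arity giving the exponent).
  N_0 = 3
  N_1 = 3 + 3 = 6
  N_2 = 3 + 6 = 9
  Explicitly: q, n, p, f(q), f(n), f(p), f(f(q)), f(f(n)), f(f(p)).
So there are 9 ground terms available for substitution.
The clause has 2 distinct variables (w, u), each appearing in the body. In the free term algebra distinct substitutions yield syntactically distinct ground instances.
Number of ground instances = 9^2 = 81.

81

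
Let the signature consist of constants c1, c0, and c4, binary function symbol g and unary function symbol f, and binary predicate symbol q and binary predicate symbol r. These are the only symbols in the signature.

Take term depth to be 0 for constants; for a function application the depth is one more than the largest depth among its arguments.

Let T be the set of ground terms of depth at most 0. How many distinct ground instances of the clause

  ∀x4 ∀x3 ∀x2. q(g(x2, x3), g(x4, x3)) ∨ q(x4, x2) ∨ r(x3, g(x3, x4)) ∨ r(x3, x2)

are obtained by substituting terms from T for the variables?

27

Ground terms of depth ≤ 0:
  Count level by level. With function symbols g/2, f/1, the terms of depth ≤ k are the 3 constants together with each function applied to depth-≤(k−1) tuples, so N_k = 3 + N_{k-1}^2 + N_{k-1}.
  N_0 = 3
  Explicitly: c1, c0, c4.
So there are 3 ground terms available for substitution.
There are 3 variables to instantiate (x4, x3, x2), each occurring in at least one literal, so different choices give different ground instances.
Number of ground instances = 3^3 = 27.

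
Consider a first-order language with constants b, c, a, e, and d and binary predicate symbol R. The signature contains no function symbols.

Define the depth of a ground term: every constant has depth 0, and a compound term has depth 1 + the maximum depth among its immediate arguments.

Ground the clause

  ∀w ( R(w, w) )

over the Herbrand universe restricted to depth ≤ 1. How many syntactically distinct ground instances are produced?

Ground terms of depth ≤ 1:
  With no function symbols every ground term is a constant, so there are exactly 5 ground terms at every depth bound.
  N_0 = 5
  N_1 = 5
  Explicitly: b, c, a, e, d.
So there are 5 ground terms available for substitution.
The clause has 1 distinct variable (w), which appears in the body. In the free term algebra distinct substitutions yield syntactically distinct ground instances.
Number of ground instances = 5.

5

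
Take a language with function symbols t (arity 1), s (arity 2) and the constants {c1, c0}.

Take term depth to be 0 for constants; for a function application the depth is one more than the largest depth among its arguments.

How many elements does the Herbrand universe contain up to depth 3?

5552

Write N_k for the number of ground terms of depth ≤ k. A term of depth ≤ k is either a constant or a function symbol applied to arguments of depth ≤ k−1, so N_k = 2 + N_{k-1} + N_{k-1}^2.
N_0 = 2
N_1 = 2 + 2 + 2^2 = 8
N_2 = 2 + 8 + 8^2 = 74
N_3 = 2 + 74 + 74^2 = 5552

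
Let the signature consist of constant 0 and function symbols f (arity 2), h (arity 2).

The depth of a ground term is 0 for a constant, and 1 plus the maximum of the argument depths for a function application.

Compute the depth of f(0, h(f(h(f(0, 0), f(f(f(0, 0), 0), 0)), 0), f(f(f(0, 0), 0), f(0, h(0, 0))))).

7

depth(f(0, 0)) = 1 + max(0, 0) = 1
depth(f(f(0, 0), 0)) = 1 + max(1, 0) = 2
depth(f(f(f(0, 0), 0), 0)) = 1 + max(2, 0) = 3
depth(h(f(0, 0), f(f(f(0, 0), 0), 0))) = 1 + max(1, 3) = 4
depth(f(h(f(0, 0), f(f(f(0, 0), 0), 0)), 0)) = 1 + max(4, 0) = 5
depth(h(0, 0)) = 1 + max(0, 0) = 1
depth(f(0, h(0, 0))) = 1 + max(0, 1) = 2
depth(f(f(f(0, 0), 0), f(0, h(0, 0)))) = 1 + max(2, 2) = 3
depth(h(f(h(f(0, 0), f(f(f(0, 0), 0), 0)), 0), f(f(f(0, 0), 0), f(0, h(0, 0))))) = 1 + max(5, 3) = 6
depth(f(0, h(f(h(f(0, 0), f(f(f(0, 0), 0), 0)), 0), f(f(f(0, 0), 0), f(0, h(0, 0)))))) = 1 + max(0, 6) = 7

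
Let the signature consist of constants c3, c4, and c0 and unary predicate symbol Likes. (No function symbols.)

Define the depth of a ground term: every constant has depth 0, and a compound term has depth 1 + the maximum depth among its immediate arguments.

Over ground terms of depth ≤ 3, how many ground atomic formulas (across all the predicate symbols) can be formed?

3

First count ground terms of depth ≤ 3.
With no function symbols every ground term is a constant, so there are exactly 3 ground terms at every depth bound.
N_0 = 3
N_1 = 3
N_2 = 3
N_3 = 3
Explicitly: c3, c4, c0.
So |H| = 3.
A ground atom is a predicate applied to a tuple of terms from H, so the count is the sum over predicates of |H|^arity:
  Likes: 3
Total ground atoms: 3.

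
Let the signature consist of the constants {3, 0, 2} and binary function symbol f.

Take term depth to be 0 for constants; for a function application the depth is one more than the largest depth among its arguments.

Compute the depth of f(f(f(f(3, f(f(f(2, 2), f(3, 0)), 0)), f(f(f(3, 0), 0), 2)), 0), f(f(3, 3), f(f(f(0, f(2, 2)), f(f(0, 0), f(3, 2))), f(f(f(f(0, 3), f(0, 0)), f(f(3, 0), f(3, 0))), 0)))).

depth(f(2, 2)) = 1 + max(0, 0) = 1
depth(f(3, 0)) = 1 + max(0, 0) = 1
depth(f(f(2, 2), f(3, 0))) = 1 + max(1, 1) = 2
depth(f(f(f(2, 2), f(3, 0)), 0)) = 1 + max(2, 0) = 3
depth(f(3, f(f(f(2, 2), f(3, 0)), 0))) = 1 + max(0, 3) = 4
depth(f(f(3, 0), 0)) = 1 + max(1, 0) = 2
depth(f(f(f(3, 0), 0), 2)) = 1 + max(2, 0) = 3
depth(f(f(3, f(f(f(2, 2), f(3, 0)), 0)), f(f(f(3, 0), 0), 2))) = 1 + max(4, 3) = 5
depth(f(f(f(3, f(f(f(2, 2), f(3, 0)), 0)), f(f(f(3, 0), 0), 2)), 0)) = 1 + max(5, 0) = 6
depth(f(3, 3)) = 1 + max(0, 0) = 1
depth(f(0, f(2, 2))) = 1 + max(0, 1) = 2
depth(f(0, 0)) = 1 + max(0, 0) = 1
depth(f(3, 2)) = 1 + max(0, 0) = 1
depth(f(f(0, 0), f(3, 2))) = 1 + max(1, 1) = 2
depth(f(f(0, f(2, 2)), f(f(0, 0), f(3, 2)))) = 1 + max(2, 2) = 3
depth(f(0, 3)) = 1 + max(0, 0) = 1
depth(f(f(0, 3), f(0, 0))) = 1 + max(1, 1) = 2
depth(f(f(3, 0), f(3, 0))) = 1 + max(1, 1) = 2
depth(f(f(f(0, 3), f(0, 0)), f(f(3, 0), f(3, 0)))) = 1 + max(2, 2) = 3
depth(f(f(f(f(0, 3), f(0, 0)), f(f(3, 0), f(3, 0))), 0)) = 1 + max(3, 0) = 4
depth(f(f(f(0, f(2, 2)), f(f(0, 0), f(3, 2))), f(f(f(f(0, 3), f(0, 0)), f(f(3, 0), f(3, 0))), 0))) = 1 + max(3, 4) = 5
depth(f(f(3, 3), f(f(f(0, f(2, 2)), f(f(0, 0), f(3, 2))), f(f(f(f(0, 3), f(0, 0)), f(f(3, 0), f(3, 0))), 0)))) = 1 + max(1, 5) = 6
depth(f(f(f(f(3, f(f(f(2, 2), f(3, 0)), 0)), f(f(f(3, 0), 0), 2)), 0), f(f(3, 3), f(f(f(0, f(2, 2)), f(f(0, 0), f(3, 2))), f(f(f(f(0, 3), f(0, 0)), f(f(3, 0), f(3, 0))), 0))))) = 1 + max(6, 6) = 7

7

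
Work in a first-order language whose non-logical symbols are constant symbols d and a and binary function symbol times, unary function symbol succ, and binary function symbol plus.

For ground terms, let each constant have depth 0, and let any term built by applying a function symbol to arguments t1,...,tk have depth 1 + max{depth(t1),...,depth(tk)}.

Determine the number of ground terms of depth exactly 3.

Let N_k count ground terms of depth at most k. Each non-constant term of depth ≤ k is some function symbol applied to depth-≤(k−1) arguments, giving N_k = 2 + N_{k-1}^2 + N_{k-1} + N_{k-1}^2.
N_0 = 2
N_1 = 2 + 2^2 + 2 + 2^2 = 12
N_2 = 2 + 12^2 + 12 + 12^2 = 302
N_3 = 2 + 302^2 + 302 + 302^2 = 182712
Terms of depth exactly 3: N_3 − N_2 = 182712 − 302 = 182410.

182410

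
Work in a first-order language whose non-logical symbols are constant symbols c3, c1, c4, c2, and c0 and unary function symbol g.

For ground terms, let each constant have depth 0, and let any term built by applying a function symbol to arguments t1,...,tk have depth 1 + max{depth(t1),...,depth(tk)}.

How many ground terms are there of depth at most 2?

Count level by level. With function symbols g/1, the terms of depth ≤ k are the 5 constants together with each function applied to depth-≤(k−1) tuples, so N_k = 5 + N_{k-1}.
N_0 = 5
N_1 = 5 + 5 = 10
N_2 = 5 + 10 = 15

15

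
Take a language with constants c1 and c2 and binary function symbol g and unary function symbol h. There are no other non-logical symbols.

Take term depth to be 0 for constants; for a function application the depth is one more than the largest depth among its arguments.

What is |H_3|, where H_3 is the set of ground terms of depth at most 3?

Write N_k for the number of ground terms of depth ≤ k. A term of depth ≤ k is either a constant or a function symbol applied to arguments of depth ≤ k−1, so N_k = 2 + N_{k-1}^2 + N_{k-1}.
N_0 = 2
N_1 = 2 + 2^2 + 2 = 8
N_2 = 2 + 8^2 + 8 = 74
N_3 = 2 + 74^2 + 74 = 5552

5552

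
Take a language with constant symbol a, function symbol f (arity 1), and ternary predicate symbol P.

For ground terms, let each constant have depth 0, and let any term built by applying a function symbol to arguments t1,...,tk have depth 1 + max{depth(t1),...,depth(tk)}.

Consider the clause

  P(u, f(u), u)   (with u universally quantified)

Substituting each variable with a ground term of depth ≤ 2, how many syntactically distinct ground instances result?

3

Ground terms of depth ≤ 2:
  Count level by level. With function symbols f/1, the terms of depth ≤ k are the 1 constant together with each function applied to depth-≤(k−1) tuples, so N_k = 1 + N_{k-1}.
  N_0 = 1
  N_1 = 1 + 1 = 2
  N_2 = 1 + 2 = 3
  Explicitly: a, f(a), f(f(a)).
So there are 3 ground terms available for substitution.
The variable u ranges independently over the available ground terms, and distinct assignments produce distinct instances.
Number of ground instances = 3.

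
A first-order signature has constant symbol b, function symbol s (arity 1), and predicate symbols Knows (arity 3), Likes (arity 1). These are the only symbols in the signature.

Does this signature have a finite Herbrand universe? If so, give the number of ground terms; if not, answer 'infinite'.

infinite

The signature has at least one function symbol (s, arity 1) and at least one constant (b).
Iterating s gives infinitely many distinct ground terms: b, s(b), s(s(b)), ...
So the Herbrand universe is infinite.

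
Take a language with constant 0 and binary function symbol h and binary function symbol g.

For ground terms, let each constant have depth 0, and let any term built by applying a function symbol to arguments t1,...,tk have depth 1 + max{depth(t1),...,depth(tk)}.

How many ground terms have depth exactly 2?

Write N_k for the number of ground terms of depth ≤ k. A term of depth ≤ k is either a constant or a function symbol applied to arguments of depth ≤ k−1, so N_k = 1 + N_{k-1}^2 + N_{k-1}^2.
N_0 = 1
N_1 = 1 + 1^2 + 1^2 = 3
N_2 = 1 + 3^2 + 3^2 = 19
Terms of depth exactly 2: N_2 − N_1 = 19 − 3 = 16.

16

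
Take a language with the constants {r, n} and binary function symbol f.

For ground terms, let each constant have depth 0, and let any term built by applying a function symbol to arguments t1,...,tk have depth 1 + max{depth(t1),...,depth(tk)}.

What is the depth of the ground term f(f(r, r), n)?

2

depth(f(r, r)) = 1 + max(0, 0) = 1
depth(f(f(r, r), n)) = 1 + max(1, 0) = 2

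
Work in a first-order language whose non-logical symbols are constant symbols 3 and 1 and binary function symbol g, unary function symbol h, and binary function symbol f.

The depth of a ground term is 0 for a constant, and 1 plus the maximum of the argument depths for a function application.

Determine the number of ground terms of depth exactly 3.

Let N_k count ground terms of depth at most k. Each non-constant term of depth ≤ k is some function symbol applied to depth-≤(k−1) arguments, giving N_k = 2 + N_{k-1}^2 + N_{k-1} + N_{k-1}^2.
N_0 = 2
N_1 = 2 + 2^2 + 2 + 2^2 = 12
N_2 = 2 + 12^2 + 12 + 12^2 = 302
N_3 = 2 + 302^2 + 302 + 302^2 = 182712
Terms of depth exactly 3: N_3 − N_2 = 182712 − 302 = 182410.

182410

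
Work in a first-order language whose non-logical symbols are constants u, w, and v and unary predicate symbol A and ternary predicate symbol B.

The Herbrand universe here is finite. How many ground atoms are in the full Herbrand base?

30

With no function symbols, the Herbrand universe is just the 3 constants.
Ground atoms per predicate: A: 3, B: 3^3 = 27.
Herbrand base size = 3 + 27 = 30.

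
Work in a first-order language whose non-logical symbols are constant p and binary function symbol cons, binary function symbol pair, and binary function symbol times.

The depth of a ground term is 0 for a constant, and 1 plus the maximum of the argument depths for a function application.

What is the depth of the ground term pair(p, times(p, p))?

2

depth(times(p, p)) = 1 + max(0, 0) = 1
depth(pair(p, times(p, p))) = 1 + max(0, 1) = 2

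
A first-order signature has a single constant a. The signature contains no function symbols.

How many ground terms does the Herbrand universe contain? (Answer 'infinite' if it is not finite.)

There are no function symbols, so the only ground term is the single constant.
The Herbrand universe is {a}, finite with 1 element.

1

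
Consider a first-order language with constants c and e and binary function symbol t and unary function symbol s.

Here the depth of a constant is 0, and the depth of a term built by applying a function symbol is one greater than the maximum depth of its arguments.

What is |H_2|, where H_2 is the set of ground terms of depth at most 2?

74

Count level by level. With function symbols t/2, s/1, the terms of depth ≤ k are the 2 constants together with each function applied to depth-≤(k−1) tuples, so N_k = 2 + N_{k-1}^2 + N_{k-1}.
N_0 = 2
N_1 = 2 + 2^2 + 2 = 8
N_2 = 2 + 8^2 + 8 = 74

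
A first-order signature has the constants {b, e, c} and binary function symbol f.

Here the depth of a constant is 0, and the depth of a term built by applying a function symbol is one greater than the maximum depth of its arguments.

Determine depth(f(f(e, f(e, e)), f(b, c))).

depth(f(e, e)) = 1 + max(0, 0) = 1
depth(f(e, f(e, e))) = 1 + max(0, 1) = 2
depth(f(b, c)) = 1 + max(0, 0) = 1
depth(f(f(e, f(e, e)), f(b, c))) = 1 + max(2, 1) = 3

3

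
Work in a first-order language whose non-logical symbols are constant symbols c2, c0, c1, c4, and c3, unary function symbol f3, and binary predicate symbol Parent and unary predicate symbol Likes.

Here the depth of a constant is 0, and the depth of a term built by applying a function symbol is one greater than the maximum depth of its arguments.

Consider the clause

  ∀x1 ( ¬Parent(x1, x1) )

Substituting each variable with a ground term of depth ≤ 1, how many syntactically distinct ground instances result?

10

Ground terms of depth ≤ 1:
  Let N_k = |{terms of depth ≤ k}|. Then N_0 = 5 and N_k = 5 + N_{k-1} for k ≥ 1 (one summand per function symbol, arity giving the exponent).
  N_0 = 5
  N_1 = 5 + 5 = 10
  Explicitly: c2, c0, c1, c4, c3, f3(c2), f3(c0), f3(c1), f3(c4), f3(c3).
So there are 10 ground terms available for substitution.
The variable x1 ranges independently over the available ground terms, and distinct assignments produce distinct instances.
Number of ground instances = 10.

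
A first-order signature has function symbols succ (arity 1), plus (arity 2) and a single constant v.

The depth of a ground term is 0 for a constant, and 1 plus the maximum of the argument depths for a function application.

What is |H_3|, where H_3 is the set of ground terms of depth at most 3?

Count level by level. With function symbols succ/1, plus/2, the terms of depth ≤ k are the 1 constant together with each function applied to depth-≤(k−1) tuples, so N_k = 1 + N_{k-1} + N_{k-1}^2.
N_0 = 1
N_1 = 1 + 1 + 1^2 = 3
N_2 = 1 + 3 + 3^2 = 13
N_3 = 1 + 13 + 13^2 = 183

183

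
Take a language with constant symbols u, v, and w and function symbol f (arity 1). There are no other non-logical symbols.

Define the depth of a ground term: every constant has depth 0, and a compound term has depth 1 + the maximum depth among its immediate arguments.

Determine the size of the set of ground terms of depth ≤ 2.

9

Count level by level. With function symbols f/1, the terms of depth ≤ k are the 3 constants together with each function applied to depth-≤(k−1) tuples, so N_k = 3 + N_{k-1}.
N_0 = 3
N_1 = 3 + 3 = 6
N_2 = 3 + 6 = 9
Explicitly: u, v, w, f(u), f(v), f(w), f(f(u)), f(f(v)), f(f(w)).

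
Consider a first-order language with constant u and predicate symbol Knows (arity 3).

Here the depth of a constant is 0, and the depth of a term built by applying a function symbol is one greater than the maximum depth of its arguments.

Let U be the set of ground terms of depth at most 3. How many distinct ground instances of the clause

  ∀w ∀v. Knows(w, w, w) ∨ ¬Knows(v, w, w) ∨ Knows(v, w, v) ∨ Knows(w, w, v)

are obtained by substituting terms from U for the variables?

1

Ground terms of depth ≤ 3:
  With no function symbols every ground term is a constant, so there is exactly 1 ground term at every depth bound.
  N_0 = 1
  N_1 = 1
  N_2 = 1
  N_3 = 1
  Explicitly: u.
So there is exactly 1 ground term available for substitution.
The body mentions every one of the 2 quantified variables; since ground terms form a free algebra, no two substitutions collapse to the same formula.
Number of ground instances = 1^2 = 1.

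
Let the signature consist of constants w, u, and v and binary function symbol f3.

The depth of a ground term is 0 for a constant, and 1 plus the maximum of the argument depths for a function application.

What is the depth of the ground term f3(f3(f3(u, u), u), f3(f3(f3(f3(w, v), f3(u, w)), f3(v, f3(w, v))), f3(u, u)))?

5

depth(f3(u, u)) = 1 + max(0, 0) = 1
depth(f3(f3(u, u), u)) = 1 + max(1, 0) = 2
depth(f3(w, v)) = 1 + max(0, 0) = 1
depth(f3(u, w)) = 1 + max(0, 0) = 1
depth(f3(f3(w, v), f3(u, w))) = 1 + max(1, 1) = 2
depth(f3(v, f3(w, v))) = 1 + max(0, 1) = 2
depth(f3(f3(f3(w, v), f3(u, w)), f3(v, f3(w, v)))) = 1 + max(2, 2) = 3
depth(f3(f3(f3(f3(w, v), f3(u, w)), f3(v, f3(w, v))), f3(u, u))) = 1 + max(3, 1) = 4
depth(f3(f3(f3(u, u), u), f3(f3(f3(f3(w, v), f3(u, w)), f3(v, f3(w, v))), f3(u, u)))) = 1 + max(2, 4) = 5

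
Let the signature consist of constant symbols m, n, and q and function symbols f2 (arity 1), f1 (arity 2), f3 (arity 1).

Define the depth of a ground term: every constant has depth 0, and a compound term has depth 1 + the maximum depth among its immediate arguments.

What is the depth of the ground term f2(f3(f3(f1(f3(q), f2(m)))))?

depth(f3(q)) = 1 + depth(q) = 1 + 0 = 1
depth(f2(m)) = 1 + depth(m) = 1 + 0 = 1
depth(f1(f3(q), f2(m))) = 1 + max(1, 1) = 2
depth(f3(f1(f3(q), f2(m)))) = 1 + depth(f1(f3(q), f2(m))) = 1 + 2 = 3
depth(f3(f3(f1(f3(q), f2(m))))) = 1 + depth(f3(f1(f3(q), f2(m)))) = 1 + 3 = 4
depth(f2(f3(f3(f1(f3(q), f2(m)))))) = 1 + depth(f3(f3(f1(f3(q), f2(m))))) = 1 + 4 = 5

5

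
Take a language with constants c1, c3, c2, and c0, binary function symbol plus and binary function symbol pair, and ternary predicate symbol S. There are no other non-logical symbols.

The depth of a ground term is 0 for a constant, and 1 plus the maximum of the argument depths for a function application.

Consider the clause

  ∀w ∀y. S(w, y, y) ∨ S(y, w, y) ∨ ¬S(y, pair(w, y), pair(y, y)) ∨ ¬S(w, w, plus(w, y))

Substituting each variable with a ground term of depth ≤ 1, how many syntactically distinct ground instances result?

Ground terms of depth ≤ 1:
  Count level by level. With function symbols plus/2, pair/2, the terms of depth ≤ k are the 4 constants together with each function applied to depth-≤(k−1) tuples, so N_k = 4 + N_{k-1}^2 + N_{k-1}^2.
  N_0 = 4
  N_1 = 4 + 4^2 + 4^2 = 36
So there are 36 ground terms available for substitution.
The clause has 2 distinct variables (w, y), each appearing in the body. In the free term algebra distinct substitutions yield syntactically distinct ground instances.
Number of ground instances = 36^2 = 1296.

1296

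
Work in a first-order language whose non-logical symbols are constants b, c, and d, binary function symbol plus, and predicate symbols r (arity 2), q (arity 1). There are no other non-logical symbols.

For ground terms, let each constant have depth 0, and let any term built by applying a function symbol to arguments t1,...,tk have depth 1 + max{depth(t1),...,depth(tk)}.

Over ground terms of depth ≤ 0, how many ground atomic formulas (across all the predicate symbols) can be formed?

First count ground terms of depth ≤ 0.
Write N_k for the number of ground terms of depth ≤ k. A term of depth ≤ k is either a constant or a function symbol applied to arguments of depth ≤ k−1, so N_k = 3 + N_{k-1}^2.
N_0 = 3
Explicitly: b, c, d.
So |H| = 3.
Each predicate of arity r yields |H|^r ground atoms (one per choice of an r-tuple from H):
  r: 3^2 = 9;  q: 3
Total ground atoms: 9 + 3 = 12.

12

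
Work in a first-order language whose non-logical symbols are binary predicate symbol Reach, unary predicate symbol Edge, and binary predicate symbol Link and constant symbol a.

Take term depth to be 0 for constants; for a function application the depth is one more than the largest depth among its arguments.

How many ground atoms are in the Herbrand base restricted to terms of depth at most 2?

First count ground terms of depth ≤ 2.
With no function symbols every ground term is a constant, so there is exactly 1 ground term at every depth bound.
N_0 = 1
N_1 = 1
N_2 = 1
Explicitly: a.
So |H| = 1.
For each predicate symbol, the number of ground atoms is |H| raised to its arity; summing:
  Reach: 1^2 = 1;  Edge: 1;  Link: 1^2 = 1
Total ground atoms: 1 + 1 + 1 = 3.

3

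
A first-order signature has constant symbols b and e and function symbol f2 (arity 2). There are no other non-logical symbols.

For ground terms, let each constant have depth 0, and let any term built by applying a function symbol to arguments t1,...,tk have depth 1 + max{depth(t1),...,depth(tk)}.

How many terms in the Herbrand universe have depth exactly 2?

Write N_k for the number of ground terms of depth ≤ k. A term of depth ≤ k is either a constant or a function symbol applied to arguments of depth ≤ k−1, so N_k = 2 + N_{k-1}^2.
N_0 = 2
N_1 = 2 + 2^2 = 6
N_2 = 2 + 6^2 = 38
Terms of depth exactly 2: N_2 − N_1 = 38 − 6 = 32.

32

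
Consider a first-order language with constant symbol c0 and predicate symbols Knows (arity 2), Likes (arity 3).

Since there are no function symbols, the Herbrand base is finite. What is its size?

2

With no function symbols, the Herbrand universe is just the 1 constant.
Ground atoms per predicate: Knows: 1^2 = 1, Likes: 1^3 = 1.
Herbrand base size = 1 + 1 = 2.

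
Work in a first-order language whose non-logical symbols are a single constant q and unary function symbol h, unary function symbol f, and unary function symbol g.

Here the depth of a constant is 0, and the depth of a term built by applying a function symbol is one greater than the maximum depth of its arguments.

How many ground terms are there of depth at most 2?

13

Write N_k for the number of ground terms of depth ≤ k. A term of depth ≤ k is either a constant or a function symbol applied to arguments of depth ≤ k−1, so N_k = 1 + N_{k-1} + N_{k-1} + N_{k-1}.
N_0 = 1
N_1 = 1 + 1 + 1 + 1 = 4
N_2 = 1 + 4 + 4 + 4 = 13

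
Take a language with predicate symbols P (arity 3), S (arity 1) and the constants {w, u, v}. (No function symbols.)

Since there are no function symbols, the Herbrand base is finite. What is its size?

30

With no function symbols, the Herbrand universe is just the 3 constants.
Ground atoms per predicate: P: 3^3 = 27, S: 3.
Herbrand base size = 27 + 3 = 30.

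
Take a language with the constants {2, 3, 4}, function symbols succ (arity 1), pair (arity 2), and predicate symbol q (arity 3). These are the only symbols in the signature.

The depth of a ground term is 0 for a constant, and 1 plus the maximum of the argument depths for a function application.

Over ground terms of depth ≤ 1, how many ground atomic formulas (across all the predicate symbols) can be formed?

3375

First count ground terms of depth ≤ 1.
If N_k denotes the number of depth-≤k ground terms, the 3 constants give N_0 = 3, and each function symbol of arity r contributes N_{k-1}^r new terms at level k: N_k = 3 + N_{k-1} + N_{k-1}^2.
N_0 = 3
N_1 = 3 + 3 + 3^2 = 15
So |H| = 15.
For each predicate symbol, the number of ground atoms is |H| raised to its arity; summing:
  q: 15^3 = 3375
Total ground atoms: 3375.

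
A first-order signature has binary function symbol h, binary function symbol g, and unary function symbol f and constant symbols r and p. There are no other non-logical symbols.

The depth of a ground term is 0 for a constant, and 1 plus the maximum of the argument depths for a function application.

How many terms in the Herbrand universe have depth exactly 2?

Count level by level. With function symbols h/2, g/2, f/1, the terms of depth ≤ k are the 2 constants together with each function applied to depth-≤(k−1) tuples, so N_k = 2 + N_{k-1}^2 + N_{k-1}^2 + N_{k-1}.
N_0 = 2
N_1 = 2 + 2^2 + 2^2 + 2 = 12
N_2 = 2 + 12^2 + 12^2 + 12 = 302
Terms of depth exactly 2: N_2 − N_1 = 302 − 12 = 290.

290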